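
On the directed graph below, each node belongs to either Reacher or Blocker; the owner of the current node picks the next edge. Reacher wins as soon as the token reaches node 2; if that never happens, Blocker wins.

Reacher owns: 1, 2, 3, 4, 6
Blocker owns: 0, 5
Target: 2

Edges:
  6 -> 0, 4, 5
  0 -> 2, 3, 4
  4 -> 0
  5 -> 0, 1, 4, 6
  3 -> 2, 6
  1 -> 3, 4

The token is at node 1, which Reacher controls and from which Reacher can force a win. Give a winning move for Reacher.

A0 = {2}
A1: add {3} — 3 (Reacher) has 3→2.
A2: add {1} — 1 (Reacher) has 1→3.
A3 = A2; e.g. 0 (Blocker) can still go to 4. Fixed point.
From 1, successor 3 is in the attractor (rank 1); the other successor 4 is not.

3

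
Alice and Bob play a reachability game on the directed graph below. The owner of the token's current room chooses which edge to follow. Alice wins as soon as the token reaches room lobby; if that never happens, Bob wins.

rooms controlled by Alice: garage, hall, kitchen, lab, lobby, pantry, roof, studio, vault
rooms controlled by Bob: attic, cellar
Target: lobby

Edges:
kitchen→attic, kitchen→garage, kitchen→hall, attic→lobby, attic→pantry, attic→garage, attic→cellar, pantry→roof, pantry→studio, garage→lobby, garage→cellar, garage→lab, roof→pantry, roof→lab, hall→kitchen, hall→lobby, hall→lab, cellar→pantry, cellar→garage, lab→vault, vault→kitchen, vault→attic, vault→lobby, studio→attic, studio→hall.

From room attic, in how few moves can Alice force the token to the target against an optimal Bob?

A0 = {lobby}
A1: add {garage, hall, vault} — garage (Alice) has garage→lobby; hall (Alice) has hall→lobby; vault (Alice) has vault→lobby.
A2: add {kitchen, lab, studio} — kitchen (Alice) has kitchen→garage; lab (Alice) has lab→vault; studio (Alice) has studio→hall.
A3: add {pantry, roof} — pantry (Alice) has pantry→studio; roof (Alice) has roof→lab.
A4: add {cellar} — cellar (Bob): all of {pantry, garage} already in.
A5: add {attic} — attic (Bob): all of {lobby, pantry, garage, cellar} already in.
A5 = all vertices. Fixed point.
attic enters the attractor at level 5, so Alice can force the target in 5 moves from there.

5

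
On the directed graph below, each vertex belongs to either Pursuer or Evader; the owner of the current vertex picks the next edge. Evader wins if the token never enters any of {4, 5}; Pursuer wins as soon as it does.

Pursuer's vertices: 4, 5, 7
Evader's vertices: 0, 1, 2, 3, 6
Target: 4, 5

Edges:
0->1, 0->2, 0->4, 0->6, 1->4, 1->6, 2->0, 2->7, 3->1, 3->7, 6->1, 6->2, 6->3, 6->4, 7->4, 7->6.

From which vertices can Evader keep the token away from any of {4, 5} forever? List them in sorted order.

0, 1, 2, 3, 6

A0 = {4, 5}
A1: add {7} — 7 (Pursuer) has 7→4.
A2 = A1; e.g. 0 (Evader) can still go to 1. Fixed point.
Pursuer's attractor = {4, 5, 7}; Evader avoids the target exactly from the complement.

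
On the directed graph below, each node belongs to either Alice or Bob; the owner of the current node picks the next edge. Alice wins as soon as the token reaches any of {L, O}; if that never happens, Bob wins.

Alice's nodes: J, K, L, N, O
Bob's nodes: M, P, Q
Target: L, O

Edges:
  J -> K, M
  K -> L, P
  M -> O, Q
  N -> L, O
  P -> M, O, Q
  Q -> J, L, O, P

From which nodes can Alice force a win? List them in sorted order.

J, K, L, N, O

A0 = {L, O}
A1: add {K, N} — K (Alice) has K→L; N (Alice) has N→L.
A2: add {J} — J (Alice) has J→K.
A3 = A2; e.g. M (Bob) can still go to Q. Fixed point.
Alice's winning region = {J, K, L, N, O}.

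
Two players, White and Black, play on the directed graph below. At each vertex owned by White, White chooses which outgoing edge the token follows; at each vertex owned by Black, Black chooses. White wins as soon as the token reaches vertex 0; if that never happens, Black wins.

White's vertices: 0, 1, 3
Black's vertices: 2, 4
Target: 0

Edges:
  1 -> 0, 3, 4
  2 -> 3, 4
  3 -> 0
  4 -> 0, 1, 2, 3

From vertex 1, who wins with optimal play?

White

A0 = {0}
A1: add {1, 3} — 1 (White) has 1→0; 3 (White) has 3→0.
A2 = A1; e.g. 2 (Black) can still go to 4. Fixed point.
1 ∈ A1, so White can force the target.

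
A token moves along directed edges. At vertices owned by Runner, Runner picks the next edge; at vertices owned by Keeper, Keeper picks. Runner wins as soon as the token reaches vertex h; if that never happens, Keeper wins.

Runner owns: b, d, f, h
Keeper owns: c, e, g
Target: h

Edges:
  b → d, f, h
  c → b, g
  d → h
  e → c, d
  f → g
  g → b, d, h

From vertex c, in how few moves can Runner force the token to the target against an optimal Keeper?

A0 = {h}
A1: add {b, d} — b (Runner) has b→h; d (Runner) has d→h.
A2: add {g} — g (Keeper): all of {b, d, h} already in.
A3: add {c, f} — c (Keeper): all of {b, g} already in; f (Runner) has f→g.
c enters the attractor at level 3, so Runner can force the target in 3 moves from there.

3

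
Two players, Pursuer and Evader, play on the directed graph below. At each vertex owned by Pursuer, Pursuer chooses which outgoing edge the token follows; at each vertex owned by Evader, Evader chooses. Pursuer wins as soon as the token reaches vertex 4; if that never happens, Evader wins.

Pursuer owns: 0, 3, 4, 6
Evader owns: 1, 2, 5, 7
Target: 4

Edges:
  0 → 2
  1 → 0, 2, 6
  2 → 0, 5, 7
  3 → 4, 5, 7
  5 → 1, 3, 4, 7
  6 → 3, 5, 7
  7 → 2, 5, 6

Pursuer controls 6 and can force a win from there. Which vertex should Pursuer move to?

A0 = {4}
A1: add {3} — 3 (Pursuer) has 3→4.
A2: add {6} — 6 (Pursuer) has 6→3.
A3 = A2; e.g. 0 (Pursuer) has no edge into A2. Fixed point.
From 6, successor 3 is in the attractor (rank 1); the other successors 5, 7 are not.

3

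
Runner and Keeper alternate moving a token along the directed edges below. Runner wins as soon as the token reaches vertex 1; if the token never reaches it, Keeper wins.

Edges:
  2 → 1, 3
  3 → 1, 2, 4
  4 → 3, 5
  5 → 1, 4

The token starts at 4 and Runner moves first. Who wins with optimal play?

Track states (vertex, player-to-move).
A0 = {(1,Runner), (1,Keeper)}
A1: add {(2,Runner), (3,Runner), (5,Runner)}.
A2: add {(2,Keeper), (4,Keeper)}.
A3 = A2; e.g. (3,Keeper) stays out. (4,Runner) never enters ⇒ Keeper avoids the target.

Keeper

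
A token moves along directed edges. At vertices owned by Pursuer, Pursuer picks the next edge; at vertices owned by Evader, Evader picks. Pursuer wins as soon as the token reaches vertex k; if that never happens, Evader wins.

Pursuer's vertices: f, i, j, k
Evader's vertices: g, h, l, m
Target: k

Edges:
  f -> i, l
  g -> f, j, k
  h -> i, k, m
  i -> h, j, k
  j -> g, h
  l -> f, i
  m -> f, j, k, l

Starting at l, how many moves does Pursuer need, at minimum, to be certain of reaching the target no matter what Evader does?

3

A0 = {k}
A1: add {i} — i (Pursuer) has i→k.
A2: add {f} — f (Pursuer) has f→i.
A3: add {l} — l (Evader): all of {f, i} already in.
A4 = A3; e.g. g (Evader) can still go to j. Fixed point.
l enters the attractor at level 3, so Pursuer can force the target in 3 moves from there.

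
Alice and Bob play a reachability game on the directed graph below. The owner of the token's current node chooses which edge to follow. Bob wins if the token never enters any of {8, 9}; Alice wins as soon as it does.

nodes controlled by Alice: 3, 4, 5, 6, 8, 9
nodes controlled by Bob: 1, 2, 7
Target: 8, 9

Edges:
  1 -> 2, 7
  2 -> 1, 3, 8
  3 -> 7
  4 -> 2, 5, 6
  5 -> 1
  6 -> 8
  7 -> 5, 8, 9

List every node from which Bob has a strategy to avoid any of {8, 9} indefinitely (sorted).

A0 = {8, 9}
A1: add {6} — 6 (Alice) has 6→8.
A2: add {4} — 4 (Alice) has 4→6.
A3 = A2; e.g. 1 (Bob) can still go to 2. Fixed point.
Alice's attractor = {4, 6, 8, 9}; Bob avoids the target exactly from the complement.

1, 2, 3, 5, 7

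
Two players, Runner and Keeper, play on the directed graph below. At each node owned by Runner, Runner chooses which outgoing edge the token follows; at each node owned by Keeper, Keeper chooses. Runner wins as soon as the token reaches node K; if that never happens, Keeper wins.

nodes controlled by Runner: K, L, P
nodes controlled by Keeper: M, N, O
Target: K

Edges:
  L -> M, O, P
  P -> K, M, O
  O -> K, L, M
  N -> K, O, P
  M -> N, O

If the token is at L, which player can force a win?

A0 = {K}
A1: add {P} — P (Runner) has P→K.
A2: add {L} — L (Runner) has L→P.
A3 = A2; e.g. M (Keeper) can still go to N. Fixed point.
L ∈ A2, so Runner can force the target.

Runner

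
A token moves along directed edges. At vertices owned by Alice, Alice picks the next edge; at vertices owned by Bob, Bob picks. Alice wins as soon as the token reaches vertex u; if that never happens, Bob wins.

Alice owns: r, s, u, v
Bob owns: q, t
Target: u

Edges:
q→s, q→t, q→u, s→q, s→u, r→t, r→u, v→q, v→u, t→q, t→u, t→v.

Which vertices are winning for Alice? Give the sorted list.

A0 = {u}
A1: add {r, s, v} — r (Alice) has r→u; s (Alice) has s→u; v (Alice) has v→u.
A2 = A1; e.g. q (Bob) can still go to t. Fixed point.
Alice's winning region = {r, s, u, v}.

r, s, u, v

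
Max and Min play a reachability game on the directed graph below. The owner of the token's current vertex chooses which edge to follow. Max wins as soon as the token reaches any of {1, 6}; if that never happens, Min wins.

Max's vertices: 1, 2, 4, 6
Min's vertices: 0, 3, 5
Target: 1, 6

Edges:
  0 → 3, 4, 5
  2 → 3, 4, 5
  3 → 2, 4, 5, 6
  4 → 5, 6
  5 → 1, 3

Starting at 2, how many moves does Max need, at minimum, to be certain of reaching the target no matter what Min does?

2

A0 = {1, 6}
A1: add {4} — 4 (Max) has 4→6.
A2: add {2} — 2 (Max) has 2→4.
A3 = A2; e.g. 0 (Min) can still go to 3. Fixed point.
2 enters the attractor at level 2, so Max can force the target in 2 moves from there.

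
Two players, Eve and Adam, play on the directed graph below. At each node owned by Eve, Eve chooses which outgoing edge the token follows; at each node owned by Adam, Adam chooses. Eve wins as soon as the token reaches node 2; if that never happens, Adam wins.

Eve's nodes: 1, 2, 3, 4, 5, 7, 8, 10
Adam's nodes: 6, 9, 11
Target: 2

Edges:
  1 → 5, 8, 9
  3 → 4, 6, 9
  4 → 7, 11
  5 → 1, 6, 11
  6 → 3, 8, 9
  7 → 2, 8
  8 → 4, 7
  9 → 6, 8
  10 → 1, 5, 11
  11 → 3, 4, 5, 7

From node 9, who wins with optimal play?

Adam

A0 = {2}
A1: add {7} — 7 (Eve) has 7→2.
A2: add {4, 8} — 4 (Eve) has 4→7; 8 (Eve) has 8→7.
A3: add {1, 3} — 1 (Eve) has 1→8; 3 (Eve) has 3→4.
A4: add {5, 10} — 5 (Eve) has 5→1; 10 (Eve) has 10→1.
A5: add {11} — 11 (Adam): all of {3, 4, 5, 7} already in.
A6 = A5; e.g. 6 (Adam) can still go to 9. Fixed point.
9 never enters the attractor, so Adam can avoid the target forever.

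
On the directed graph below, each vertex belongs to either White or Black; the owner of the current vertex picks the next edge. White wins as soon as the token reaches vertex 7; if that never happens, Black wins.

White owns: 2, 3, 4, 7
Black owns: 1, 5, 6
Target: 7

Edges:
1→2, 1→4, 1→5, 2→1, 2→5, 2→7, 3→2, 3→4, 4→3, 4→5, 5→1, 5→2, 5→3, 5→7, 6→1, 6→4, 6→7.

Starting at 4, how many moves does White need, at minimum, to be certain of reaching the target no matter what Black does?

3

A0 = {7}
A1: add {2} — 2 (White) has 2→7.
A2: add {3} — 3 (White) has 3→2.
A3: add {4} — 4 (White) has 4→3.
A4 = A3; e.g. 1 (Black) can still go to 5. Fixed point.
4 enters the attractor at level 3, so White can force the target in 3 moves from there.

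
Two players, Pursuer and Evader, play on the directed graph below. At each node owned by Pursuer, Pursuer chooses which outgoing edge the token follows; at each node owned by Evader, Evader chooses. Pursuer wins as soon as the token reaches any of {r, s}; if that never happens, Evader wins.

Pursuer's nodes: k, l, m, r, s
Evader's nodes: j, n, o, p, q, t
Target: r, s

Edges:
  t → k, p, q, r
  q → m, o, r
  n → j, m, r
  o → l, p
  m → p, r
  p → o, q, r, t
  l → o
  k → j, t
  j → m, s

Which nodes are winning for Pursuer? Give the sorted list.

j, k, m, n, r, s

A0 = {r, s}
A1: add {m} — m (Pursuer) has m→r.
A2: add {j} — j (Evader): all of {m, s} already in.
A3: add {k, n} — k (Pursuer) has k→j; n (Evader): all of {j, m, r} already in.
A4 = A3; e.g. l (Pursuer) has no edge into A3. Fixed point.
Pursuer's winning region = {j, k, m, n, r, s}.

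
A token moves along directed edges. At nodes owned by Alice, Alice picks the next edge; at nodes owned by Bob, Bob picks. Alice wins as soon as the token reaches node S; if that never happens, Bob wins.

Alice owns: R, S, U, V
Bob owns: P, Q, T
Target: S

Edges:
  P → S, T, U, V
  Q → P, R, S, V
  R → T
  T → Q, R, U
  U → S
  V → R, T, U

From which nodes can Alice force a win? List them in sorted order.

A0 = {S}
A1: add {U} — U (Alice) has U→S.
A2: add {V} — V (Alice) has V→U.
A3 = A2; e.g. P (Bob) can still go to T. Fixed point.
Alice's winning region = {S, U, V}.

S, U, V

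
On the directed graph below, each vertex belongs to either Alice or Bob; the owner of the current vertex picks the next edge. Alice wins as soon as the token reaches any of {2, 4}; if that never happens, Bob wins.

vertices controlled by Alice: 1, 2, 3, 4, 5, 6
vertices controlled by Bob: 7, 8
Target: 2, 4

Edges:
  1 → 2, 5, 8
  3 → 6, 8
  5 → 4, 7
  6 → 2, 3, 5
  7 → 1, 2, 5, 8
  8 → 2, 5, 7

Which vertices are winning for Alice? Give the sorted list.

A0 = {2, 4}
A1: add {1, 5, 6} — 1 (Alice) has 1→2; 5 (Alice) has 5→4; 6 (Alice) has 6→2.
A2: add {3} — 3 (Alice) has 3→6.
A3 = A2; e.g. 7 (Bob) can still go to 8. Fixed point.
Alice's winning region = {1, 2, 3, 4, 5, 6}.

1, 2, 3, 4, 5, 6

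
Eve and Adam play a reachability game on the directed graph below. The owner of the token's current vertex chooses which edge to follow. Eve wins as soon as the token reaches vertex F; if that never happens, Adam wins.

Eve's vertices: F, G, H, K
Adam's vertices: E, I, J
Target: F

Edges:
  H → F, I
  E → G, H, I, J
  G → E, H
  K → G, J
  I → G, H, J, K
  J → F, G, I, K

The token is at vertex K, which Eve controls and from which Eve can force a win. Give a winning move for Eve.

G

A0 = {F}
A1: add {H} — H (Eve) has H→F.
A2: add {G} — G (Eve) has G→H.
A3: add {K} — K (Eve) has K→G.
A4 = A3; e.g. E (Adam) can still go to I. Fixed point.
From K, successor G is in the attractor (rank 2); the other successor J is not.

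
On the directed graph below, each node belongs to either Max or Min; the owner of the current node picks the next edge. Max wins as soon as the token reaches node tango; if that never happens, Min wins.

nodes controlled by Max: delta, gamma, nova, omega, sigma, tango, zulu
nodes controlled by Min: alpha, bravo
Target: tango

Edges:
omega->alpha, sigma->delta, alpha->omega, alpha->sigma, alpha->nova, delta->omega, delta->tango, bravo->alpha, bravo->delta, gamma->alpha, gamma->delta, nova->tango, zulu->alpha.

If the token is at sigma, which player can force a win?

Max

A0 = {tango}
A1: add {delta, nova} — delta (Max) has delta→tango; nova (Max) has nova→tango.
A2: add {gamma, sigma} — sigma (Max) has sigma→delta; gamma (Max) has gamma→delta.
A3 = A2; e.g. omega (Max) has no edge into A2. Fixed point.
sigma ∈ A2, so Max can force the target.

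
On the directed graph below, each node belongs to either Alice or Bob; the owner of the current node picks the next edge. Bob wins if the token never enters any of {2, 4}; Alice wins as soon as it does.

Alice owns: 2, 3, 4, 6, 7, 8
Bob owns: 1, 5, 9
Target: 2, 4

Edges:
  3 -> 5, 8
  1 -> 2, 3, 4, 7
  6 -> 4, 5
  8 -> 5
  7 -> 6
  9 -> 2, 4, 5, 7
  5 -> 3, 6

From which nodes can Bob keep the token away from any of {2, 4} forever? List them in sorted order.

A0 = {2, 4}
A1: add {6} — 6 (Alice) has 6→4.
A2: add {7} — 7 (Alice) has 7→6.
A3 = A2; e.g. 1 (Bob) can still go to 3. Fixed point.
Alice's attractor = {2, 4, 6, 7}; Bob avoids the target exactly from the complement.

1, 3, 5, 8, 9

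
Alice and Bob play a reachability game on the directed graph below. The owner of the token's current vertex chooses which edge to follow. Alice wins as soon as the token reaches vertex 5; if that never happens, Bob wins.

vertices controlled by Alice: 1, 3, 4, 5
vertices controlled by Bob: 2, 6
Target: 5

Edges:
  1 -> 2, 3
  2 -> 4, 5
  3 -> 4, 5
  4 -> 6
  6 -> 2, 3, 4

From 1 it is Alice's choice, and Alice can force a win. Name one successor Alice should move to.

3

A0 = {5}
A1: add {3} — 3 (Alice) has 3→5.
A2: add {1} — 1 (Alice) has 1→3.
A3 = A2; e.g. 2 (Bob) can still go to 4. Fixed point.
From 1, successor 3 is in the attractor (rank 1); the other successor 2 is not.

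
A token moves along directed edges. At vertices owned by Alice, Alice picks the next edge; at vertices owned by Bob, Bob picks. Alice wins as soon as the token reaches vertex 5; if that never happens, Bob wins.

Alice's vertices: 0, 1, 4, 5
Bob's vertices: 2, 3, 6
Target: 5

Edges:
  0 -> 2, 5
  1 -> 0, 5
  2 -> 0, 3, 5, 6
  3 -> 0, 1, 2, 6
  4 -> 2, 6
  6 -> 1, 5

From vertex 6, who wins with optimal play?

Alice

A0 = {5}
A1: add {0, 1} — 0 (Alice) has 0→5; 1 (Alice) has 1→5.
A2: add {6} — 6 (Bob): all of {1, 5} already in.
6 ∈ A2, so Alice can force the target.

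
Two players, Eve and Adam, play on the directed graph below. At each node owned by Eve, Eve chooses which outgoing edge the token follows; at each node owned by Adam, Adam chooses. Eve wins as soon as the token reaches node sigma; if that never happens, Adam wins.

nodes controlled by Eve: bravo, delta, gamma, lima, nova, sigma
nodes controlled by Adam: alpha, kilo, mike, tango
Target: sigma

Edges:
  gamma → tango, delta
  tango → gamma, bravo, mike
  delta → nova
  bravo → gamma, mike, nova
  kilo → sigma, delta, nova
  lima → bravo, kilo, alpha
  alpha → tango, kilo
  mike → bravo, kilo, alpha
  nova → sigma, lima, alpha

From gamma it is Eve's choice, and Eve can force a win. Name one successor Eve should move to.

delta

A0 = {sigma}
A1: add {nova} — nova (Eve) has nova→sigma.
A2: add {bravo, delta} — delta (Eve) has delta→nova; bravo (Eve) has bravo→nova.
A3: add {gamma, kilo, lima} — gamma (Eve) has gamma→delta; kilo (Adam): all of {sigma, delta, nova} already in; lima (Eve) has lima→bravo.
A4 = A3; e.g. tango (Adam) can still go to mike. Fixed point.
From gamma, successor delta is in the attractor (rank 2); the other successor tango is not.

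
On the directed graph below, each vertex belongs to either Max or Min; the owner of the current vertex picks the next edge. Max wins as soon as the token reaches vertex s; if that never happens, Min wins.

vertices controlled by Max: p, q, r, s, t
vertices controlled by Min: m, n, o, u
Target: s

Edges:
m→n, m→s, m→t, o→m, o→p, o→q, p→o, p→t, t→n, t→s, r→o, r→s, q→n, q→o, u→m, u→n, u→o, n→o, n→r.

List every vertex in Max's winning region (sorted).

A0 = {s}
A1: add {r, t} — r (Max) has r→s; t (Max) has t→s.
A2: add {p} — p (Max) has p→t.
A3 = A2; e.g. m (Min) can still go to n. Fixed point.
Max's winning region = {p, r, s, t}.

p, r, s, t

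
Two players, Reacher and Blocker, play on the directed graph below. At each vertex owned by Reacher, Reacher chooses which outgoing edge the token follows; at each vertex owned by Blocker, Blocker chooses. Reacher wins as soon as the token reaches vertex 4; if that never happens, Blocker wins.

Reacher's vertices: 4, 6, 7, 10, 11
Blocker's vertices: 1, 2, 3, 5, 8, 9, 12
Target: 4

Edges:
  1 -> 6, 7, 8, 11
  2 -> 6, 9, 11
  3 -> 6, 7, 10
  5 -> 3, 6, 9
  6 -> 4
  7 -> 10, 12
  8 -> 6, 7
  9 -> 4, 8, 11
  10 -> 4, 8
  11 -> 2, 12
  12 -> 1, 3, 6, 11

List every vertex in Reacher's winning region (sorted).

3, 4, 6, 7, 8, 10

A0 = {4}
A1: add {6, 10} — 6 (Reacher) has 6→4; 10 (Reacher) has 10→4.
A2: add {7} — 7 (Reacher) has 7→10.
A3: add {3, 8} — 3 (Blocker): all of {6, 7, 10} already in; 8 (Blocker): all of {6, 7} already in.
A4 = A3; e.g. 1 (Blocker) can still go to 11. Fixed point.
Reacher's winning region = {3, 4, 6, 7, 8, 10}.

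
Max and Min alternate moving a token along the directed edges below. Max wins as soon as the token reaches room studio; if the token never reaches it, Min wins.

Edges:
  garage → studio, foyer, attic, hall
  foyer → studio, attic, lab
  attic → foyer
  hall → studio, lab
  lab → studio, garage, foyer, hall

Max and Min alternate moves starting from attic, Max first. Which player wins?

Track states (vertex, player-to-move).
A0 = {(studio,Max), (studio,Min)}
A1: add {(garage,Max), (foyer,Max), (hall,Max), (lab,Max)}.
A2: add {(attic,Min), (hall,Min), (lab,Min)}.
A3 = A2; e.g. (garage,Min) stays out. (attic,Max) never enters ⇒ Min avoids the target.

Min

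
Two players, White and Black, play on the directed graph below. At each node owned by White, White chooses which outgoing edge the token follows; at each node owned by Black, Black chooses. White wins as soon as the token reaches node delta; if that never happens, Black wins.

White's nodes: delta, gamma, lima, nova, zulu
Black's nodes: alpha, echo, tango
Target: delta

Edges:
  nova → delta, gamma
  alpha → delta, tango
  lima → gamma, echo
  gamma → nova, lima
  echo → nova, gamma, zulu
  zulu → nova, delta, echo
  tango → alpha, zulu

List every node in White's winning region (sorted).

A0 = {delta}
A1: add {nova, zulu} — nova (White) has nova→delta; zulu (White) has zulu→delta.
A2: add {gamma} — gamma (White) has gamma→nova.
A3: add {echo, lima} — lima (White) has lima→gamma; echo (Black): all of {nova, gamma, zulu} already in.
A4 = A3; e.g. alpha (Black) can still go to tango. Fixed point.
White's winning region = {delta, echo, gamma, lima, nova, zulu}.

delta, echo, gamma, lima, nova, zulu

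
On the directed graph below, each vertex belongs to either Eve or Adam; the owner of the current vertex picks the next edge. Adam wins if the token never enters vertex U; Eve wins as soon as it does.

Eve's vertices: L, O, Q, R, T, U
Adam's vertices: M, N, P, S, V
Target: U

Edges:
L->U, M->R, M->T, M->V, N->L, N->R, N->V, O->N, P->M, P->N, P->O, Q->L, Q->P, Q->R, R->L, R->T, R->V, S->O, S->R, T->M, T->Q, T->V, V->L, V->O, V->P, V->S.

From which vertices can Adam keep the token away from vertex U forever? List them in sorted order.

M, N, O, P, S, V

A0 = {U}
A1: add {L} — L (Eve) has L→U.
A2: add {Q, R} — Q (Eve) has Q→L; R (Eve) has R→L.
A3: add {T} — T (Eve) has T→Q.
A4 = A3; e.g. M (Adam) can still go to V. Fixed point.
Eve's attractor = {L, Q, R, T, U}; Adam avoids the target exactly from the complement.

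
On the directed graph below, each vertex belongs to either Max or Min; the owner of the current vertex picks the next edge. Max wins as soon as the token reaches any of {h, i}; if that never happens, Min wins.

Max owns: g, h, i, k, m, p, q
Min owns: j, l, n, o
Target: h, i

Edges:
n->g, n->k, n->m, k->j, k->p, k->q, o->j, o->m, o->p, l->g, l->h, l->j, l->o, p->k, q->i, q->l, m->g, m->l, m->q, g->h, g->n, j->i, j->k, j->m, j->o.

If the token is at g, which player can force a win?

A0 = {h, i}
A1: add {g, q} — g (Max) has g→h; q (Max) has q→i.
g ∈ A1, so Max can force the target.

Max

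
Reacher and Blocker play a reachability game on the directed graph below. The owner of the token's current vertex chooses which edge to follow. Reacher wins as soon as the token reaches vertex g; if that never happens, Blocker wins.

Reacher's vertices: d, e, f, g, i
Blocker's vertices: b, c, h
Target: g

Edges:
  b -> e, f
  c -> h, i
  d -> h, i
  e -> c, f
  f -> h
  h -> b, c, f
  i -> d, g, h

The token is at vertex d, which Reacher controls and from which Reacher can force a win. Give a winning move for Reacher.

A0 = {g}
A1: add {i} — i (Reacher) has i→g.
A2: add {d} — d (Reacher) has d→i.
A3 = A2; e.g. b (Blocker) can still go to e. Fixed point.
From d, successor i is in the attractor (rank 1); the other successor h is not.

i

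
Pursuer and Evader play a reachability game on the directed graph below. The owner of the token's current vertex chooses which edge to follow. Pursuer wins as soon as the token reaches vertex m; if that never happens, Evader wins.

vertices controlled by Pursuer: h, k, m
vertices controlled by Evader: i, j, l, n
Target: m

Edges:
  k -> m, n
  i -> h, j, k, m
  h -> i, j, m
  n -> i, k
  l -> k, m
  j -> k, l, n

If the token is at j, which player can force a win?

Evader

A0 = {m}
A1: add {h, k} — h (Pursuer) has h→m; k (Pursuer) has k→m.
A2: add {l} — l (Evader): all of {k, m} already in.
A3 = A2; e.g. i (Evader) can still go to j. Fixed point.
j never enters the attractor, so Evader can avoid the target forever.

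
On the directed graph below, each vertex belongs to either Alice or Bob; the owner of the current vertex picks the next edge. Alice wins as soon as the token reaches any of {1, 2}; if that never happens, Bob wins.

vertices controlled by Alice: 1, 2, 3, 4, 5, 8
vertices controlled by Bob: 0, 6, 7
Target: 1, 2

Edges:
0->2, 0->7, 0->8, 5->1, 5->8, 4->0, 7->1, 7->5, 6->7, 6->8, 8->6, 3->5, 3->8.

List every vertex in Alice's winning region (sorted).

1, 2, 3, 5, 7

A0 = {1, 2}
A1: add {5} — 5 (Alice) has 5→1.
A2: add {3, 7} — 3 (Alice) has 3→5; 7 (Bob): all of {1, 5} already in.
A3 = A2; e.g. 0 (Bob) can still go to 8. Fixed point.
Alice's winning region = {1, 2, 3, 5, 7}.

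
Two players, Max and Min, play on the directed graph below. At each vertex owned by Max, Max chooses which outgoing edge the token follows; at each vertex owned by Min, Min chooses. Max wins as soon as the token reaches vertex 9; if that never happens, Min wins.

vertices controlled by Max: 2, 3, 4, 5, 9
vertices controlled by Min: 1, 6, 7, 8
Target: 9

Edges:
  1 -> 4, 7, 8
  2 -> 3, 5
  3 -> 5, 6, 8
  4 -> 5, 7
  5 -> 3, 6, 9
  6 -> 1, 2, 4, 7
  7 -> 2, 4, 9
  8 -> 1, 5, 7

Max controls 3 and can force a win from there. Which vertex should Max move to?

A0 = {9}
A1: add {5} — 5 (Max) has 5→9.
A2: add {2, 3, 4} — 2 (Max) has 2→5; 3 (Max) has 3→5; 4 (Max) has 4→5.
A3: add {7} — 7 (Min): all of {2, 4, 9} already in.
A4 = A3; e.g. 1 (Min) can still go to 8. Fixed point.
From 3, successor 5 is in the attractor (rank 1); the other successors 6, 8 are not.

5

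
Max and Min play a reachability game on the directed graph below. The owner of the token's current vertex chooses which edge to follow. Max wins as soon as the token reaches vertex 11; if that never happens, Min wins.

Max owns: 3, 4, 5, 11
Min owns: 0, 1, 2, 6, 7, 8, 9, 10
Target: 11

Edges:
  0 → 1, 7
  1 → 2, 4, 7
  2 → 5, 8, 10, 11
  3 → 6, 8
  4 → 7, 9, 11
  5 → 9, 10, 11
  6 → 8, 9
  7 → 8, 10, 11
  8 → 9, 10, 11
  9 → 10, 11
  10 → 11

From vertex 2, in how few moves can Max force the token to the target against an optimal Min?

A0 = {11}
A1: add {4, 5, 10} — 4 (Max) has 4→11; 5 (Max) has 5→11; 10 (Min): all of {11} already in.
A2: add {9} — 9 (Min): all of {10, 11} already in.
A3: add {8} — 8 (Min): all of {9, 10, 11} already in.
A4: add {2, 3, 6, 7} — 2 (Min): all of {5, 8, 10, 11} already in; 3 (Max) has 3→8; 6 (Min): all of {8, 9} already in; 7 (Min): all of {8, 10, 11} already in.
2 enters the attractor at level 4, so Max can force the target in 4 moves from there.

4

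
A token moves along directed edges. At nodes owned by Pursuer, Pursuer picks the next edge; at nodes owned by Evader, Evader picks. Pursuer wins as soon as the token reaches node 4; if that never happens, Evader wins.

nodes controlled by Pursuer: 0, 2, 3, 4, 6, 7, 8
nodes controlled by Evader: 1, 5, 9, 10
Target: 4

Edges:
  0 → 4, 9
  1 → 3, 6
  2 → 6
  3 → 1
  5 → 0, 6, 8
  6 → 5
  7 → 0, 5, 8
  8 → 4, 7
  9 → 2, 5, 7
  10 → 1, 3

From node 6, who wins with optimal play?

A0 = {4}
A1: add {0, 8} — 0 (Pursuer) has 0→4; 8 (Pursuer) has 8→4.
A2: add {7} — 7 (Pursuer) has 7→0.
A3 = A2; e.g. 1 (Evader) can still go to 3. Fixed point.
6 never enters the attractor, so Evader can avoid the target forever.

Evader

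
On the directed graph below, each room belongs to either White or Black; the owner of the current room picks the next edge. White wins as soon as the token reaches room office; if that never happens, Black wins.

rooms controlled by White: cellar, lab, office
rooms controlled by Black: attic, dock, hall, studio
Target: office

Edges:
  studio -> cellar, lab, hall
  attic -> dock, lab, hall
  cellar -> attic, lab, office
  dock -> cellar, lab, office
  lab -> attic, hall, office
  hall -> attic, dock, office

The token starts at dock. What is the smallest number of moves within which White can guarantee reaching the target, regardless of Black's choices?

2

A0 = {office}
A1: add {cellar, lab} — cellar (White) has cellar→office; lab (White) has lab→office.
A2: add {dock} — dock (Black): all of {cellar, lab, office} already in.
A3 = A2; e.g. studio (Black) can still go to hall. Fixed point.
dock enters the attractor at level 2, so White can force the target in 2 moves from there.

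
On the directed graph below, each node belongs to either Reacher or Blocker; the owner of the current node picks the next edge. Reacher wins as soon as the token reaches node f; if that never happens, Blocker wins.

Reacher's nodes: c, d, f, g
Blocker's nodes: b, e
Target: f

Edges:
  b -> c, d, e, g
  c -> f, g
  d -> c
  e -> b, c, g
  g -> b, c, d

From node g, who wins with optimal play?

A0 = {f}
A1: add {c} — c (Reacher) has c→f.
A2: add {d, g} — d (Reacher) has d→c; g (Reacher) has g→c.
A3 = A2; e.g. b (Blocker) can still go to e. Fixed point.
g ∈ A2, so Reacher can force the target.

Reacher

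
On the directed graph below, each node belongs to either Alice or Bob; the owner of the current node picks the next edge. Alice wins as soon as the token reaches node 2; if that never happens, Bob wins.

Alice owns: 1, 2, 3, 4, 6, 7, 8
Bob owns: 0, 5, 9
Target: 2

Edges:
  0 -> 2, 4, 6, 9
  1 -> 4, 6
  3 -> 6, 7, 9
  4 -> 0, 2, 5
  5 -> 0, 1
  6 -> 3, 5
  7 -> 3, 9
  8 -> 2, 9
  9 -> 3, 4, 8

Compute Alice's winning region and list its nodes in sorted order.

A0 = {2}
A1: add {4, 8} — 4 (Alice) has 4→2; 8 (Alice) has 8→2.
A2: add {1} — 1 (Alice) has 1→4.
A3 = A2; e.g. 0 (Bob) can still go to 6. Fixed point.
Alice's winning region = {1, 2, 4, 8}.

1, 2, 4, 8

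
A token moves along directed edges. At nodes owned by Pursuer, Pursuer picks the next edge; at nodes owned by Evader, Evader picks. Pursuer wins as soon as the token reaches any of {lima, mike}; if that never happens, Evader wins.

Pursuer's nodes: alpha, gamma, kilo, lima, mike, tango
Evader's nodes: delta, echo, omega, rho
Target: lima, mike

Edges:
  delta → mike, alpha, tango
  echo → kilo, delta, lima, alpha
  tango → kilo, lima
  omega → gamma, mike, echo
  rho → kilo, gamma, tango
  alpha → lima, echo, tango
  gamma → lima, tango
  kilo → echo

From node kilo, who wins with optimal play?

Evader

A0 = {lima, mike}
A1: add {alpha, gamma, tango} — gamma (Pursuer) has gamma→lima; alpha (Pursuer) has alpha→lima; tango (Pursuer) has tango→lima.
A2: add {delta} — delta (Evader): all of {mike, alpha, tango} already in.
A3 = A2; e.g. kilo (Pursuer) has no edge into A2. Fixed point.
kilo never enters the attractor, so Evader can avoid the target forever.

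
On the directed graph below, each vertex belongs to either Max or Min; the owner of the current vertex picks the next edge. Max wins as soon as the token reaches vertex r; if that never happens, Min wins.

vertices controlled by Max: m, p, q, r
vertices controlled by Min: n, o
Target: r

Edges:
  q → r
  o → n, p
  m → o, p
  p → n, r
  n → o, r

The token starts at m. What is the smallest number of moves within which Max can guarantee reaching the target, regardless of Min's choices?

2

A0 = {r}
A1: add {p, q} — p (Max) has p→r; q (Max) has q→r.
A2: add {m} — m (Max) has m→p.
A3 = A2; e.g. n (Min) can still go to o. Fixed point.
m enters the attractor at level 2, so Max can force the target in 2 moves from there.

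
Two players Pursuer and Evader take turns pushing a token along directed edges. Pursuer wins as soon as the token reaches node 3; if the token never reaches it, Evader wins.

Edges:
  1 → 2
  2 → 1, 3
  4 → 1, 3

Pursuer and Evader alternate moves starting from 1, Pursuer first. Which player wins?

Evader

Track states (vertex, player-to-move).
A0 = {(3,Pursuer), (3,Evader)}
A1: add {(2,Pursuer), (4,Pursuer)}.
A2: add {(1,Evader)}.
A3 = A2; e.g. (1,Pursuer) stays out. (1,Pursuer) never enters ⇒ Evader avoids the target.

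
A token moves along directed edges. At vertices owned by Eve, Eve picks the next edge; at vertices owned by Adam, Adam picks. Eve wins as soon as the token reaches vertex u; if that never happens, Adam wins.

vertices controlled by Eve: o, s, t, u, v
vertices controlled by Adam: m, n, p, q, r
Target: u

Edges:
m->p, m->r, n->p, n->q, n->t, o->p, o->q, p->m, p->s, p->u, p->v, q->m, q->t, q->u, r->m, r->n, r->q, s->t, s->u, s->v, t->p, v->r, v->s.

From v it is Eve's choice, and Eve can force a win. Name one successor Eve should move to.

s

A0 = {u}
A1: add {s} — s (Eve) has s→u.
A2: add {v} — v (Eve) has v→s.
A3 = A2; e.g. m (Adam) can still go to p. Fixed point.
From v, successor s is in the attractor (rank 1); the other successor r is not.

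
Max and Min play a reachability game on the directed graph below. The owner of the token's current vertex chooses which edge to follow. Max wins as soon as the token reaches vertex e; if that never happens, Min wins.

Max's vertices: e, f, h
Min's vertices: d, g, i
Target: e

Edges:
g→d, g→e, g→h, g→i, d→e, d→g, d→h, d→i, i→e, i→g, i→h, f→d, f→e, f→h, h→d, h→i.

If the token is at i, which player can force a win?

Min

A0 = {e}
A1: add {f} — f (Max) has f→e.
A2 = A1; e.g. d (Min) can still go to g. Fixed point.
i never enters the attractor, so Min can avoid the target forever.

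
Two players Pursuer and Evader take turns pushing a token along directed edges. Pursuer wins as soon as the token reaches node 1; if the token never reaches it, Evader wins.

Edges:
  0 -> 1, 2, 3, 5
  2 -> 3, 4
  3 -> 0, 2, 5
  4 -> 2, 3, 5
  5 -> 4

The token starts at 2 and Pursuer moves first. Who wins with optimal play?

Track states (vertex, player-to-move).
A0 = {(1,Pursuer), (1,Evader)}
A1: add {(0,Pursuer)}.
A2 = A1; e.g. (0,Evader) stays out. (2,Pursuer) never enters ⇒ Evader avoids the target.

Evader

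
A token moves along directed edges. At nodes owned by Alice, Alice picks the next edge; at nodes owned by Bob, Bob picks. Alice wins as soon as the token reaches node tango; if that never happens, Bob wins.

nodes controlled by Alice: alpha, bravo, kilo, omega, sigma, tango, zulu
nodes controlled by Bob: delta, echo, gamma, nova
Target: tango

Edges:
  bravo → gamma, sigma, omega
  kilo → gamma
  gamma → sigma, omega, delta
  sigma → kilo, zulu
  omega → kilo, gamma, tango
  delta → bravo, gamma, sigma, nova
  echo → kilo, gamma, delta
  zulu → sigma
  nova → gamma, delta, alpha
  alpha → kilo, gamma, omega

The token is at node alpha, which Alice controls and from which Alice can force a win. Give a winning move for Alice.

omega

A0 = {tango}
A1: add {omega} — omega (Alice) has omega→tango.
A2: add {alpha, bravo} — bravo (Alice) has bravo→omega; alpha (Alice) has alpha→omega.
A3 = A2; e.g. kilo (Alice) has no edge into A2. Fixed point.
From alpha, successor omega is in the attractor (rank 1); the other successors gamma, kilo are not.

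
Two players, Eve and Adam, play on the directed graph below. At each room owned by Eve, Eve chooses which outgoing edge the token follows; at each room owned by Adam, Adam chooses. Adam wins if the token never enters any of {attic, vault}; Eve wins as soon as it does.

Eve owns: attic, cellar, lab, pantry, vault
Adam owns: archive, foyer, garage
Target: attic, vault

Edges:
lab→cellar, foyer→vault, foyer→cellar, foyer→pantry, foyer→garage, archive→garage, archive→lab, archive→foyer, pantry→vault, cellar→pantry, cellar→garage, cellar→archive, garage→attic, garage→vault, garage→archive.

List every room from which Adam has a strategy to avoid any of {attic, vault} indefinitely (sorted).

archive, foyer, garage

A0 = {attic, vault}
A1: add {pantry} — pantry (Eve) has pantry→vault.
A2: add {cellar} — cellar (Eve) has cellar→pantry.
A3: add {lab} — lab (Eve) has lab→cellar.
A4 = A3; e.g. garage (Adam) can still go to archive. Fixed point.
Eve's attractor = {attic, cellar, lab, pantry, vault}; Adam avoids the target exactly from the complement.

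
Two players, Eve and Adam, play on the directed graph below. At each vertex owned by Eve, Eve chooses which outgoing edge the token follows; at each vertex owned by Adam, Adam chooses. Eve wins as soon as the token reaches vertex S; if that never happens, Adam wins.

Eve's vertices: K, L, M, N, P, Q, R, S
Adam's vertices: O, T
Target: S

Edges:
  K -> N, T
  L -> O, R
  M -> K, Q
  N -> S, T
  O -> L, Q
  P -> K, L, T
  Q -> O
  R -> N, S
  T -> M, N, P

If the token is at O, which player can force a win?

Adam

A0 = {S}
A1: add {N, R} — N (Eve) has N→S; R (Eve) has R→S.
A2: add {K, L} — K (Eve) has K→N; L (Eve) has L→R.
A3: add {M, P} — M (Eve) has M→K; P (Eve) has P→K.
A4: add {T} — T (Adam): all of {M, N, P} already in.
A5 = A4; e.g. O (Adam) can still go to Q. Fixed point.
O never enters the attractor, so Adam can avoid the target forever.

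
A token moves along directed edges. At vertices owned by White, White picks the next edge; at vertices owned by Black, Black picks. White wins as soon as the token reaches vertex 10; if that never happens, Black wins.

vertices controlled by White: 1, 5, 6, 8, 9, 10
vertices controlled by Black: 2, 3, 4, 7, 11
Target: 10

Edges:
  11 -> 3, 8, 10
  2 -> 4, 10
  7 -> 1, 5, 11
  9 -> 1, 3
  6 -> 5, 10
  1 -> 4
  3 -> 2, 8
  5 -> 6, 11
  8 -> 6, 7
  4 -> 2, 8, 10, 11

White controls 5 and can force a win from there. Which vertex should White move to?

A0 = {10}
A1: add {6} — 6 (White) has 6→10.
A2: add {5, 8} — 5 (White) has 5→6; 8 (White) has 8→6.
A3 = A2; e.g. 1 (White) has no edge into A2. Fixed point.
From 5, successor 6 is in the attractor (rank 1); the other successor 11 is not.

6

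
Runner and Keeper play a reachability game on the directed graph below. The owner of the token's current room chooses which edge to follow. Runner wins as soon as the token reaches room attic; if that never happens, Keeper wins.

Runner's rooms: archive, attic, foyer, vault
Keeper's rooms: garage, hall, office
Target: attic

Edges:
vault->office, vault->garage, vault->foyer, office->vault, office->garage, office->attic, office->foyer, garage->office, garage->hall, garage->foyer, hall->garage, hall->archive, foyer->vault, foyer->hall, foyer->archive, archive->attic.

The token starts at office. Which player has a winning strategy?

A0 = {attic}
A1: add {archive} — archive (Runner) has archive→attic.
A2: add {foyer} — foyer (Runner) has foyer→archive.
A3: add {vault} — vault (Runner) has vault→foyer.
A4 = A3; e.g. office (Keeper) can still go to garage. Fixed point.
office never enters the attractor, so Keeper can avoid the target forever.

Keeper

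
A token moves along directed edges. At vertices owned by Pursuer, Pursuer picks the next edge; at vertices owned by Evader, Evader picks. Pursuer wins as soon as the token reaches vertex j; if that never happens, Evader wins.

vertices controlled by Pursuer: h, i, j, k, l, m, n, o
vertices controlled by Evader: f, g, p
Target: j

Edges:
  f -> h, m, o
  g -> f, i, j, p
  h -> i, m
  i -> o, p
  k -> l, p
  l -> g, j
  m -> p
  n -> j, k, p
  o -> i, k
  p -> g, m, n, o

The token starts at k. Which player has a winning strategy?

Pursuer

A0 = {j}
A1: add {l, n} — l (Pursuer) has l→j; n (Pursuer) has n→j.
A2: add {k} — k (Pursuer) has k→l.
k ∈ A2, so Pursuer can force the target.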